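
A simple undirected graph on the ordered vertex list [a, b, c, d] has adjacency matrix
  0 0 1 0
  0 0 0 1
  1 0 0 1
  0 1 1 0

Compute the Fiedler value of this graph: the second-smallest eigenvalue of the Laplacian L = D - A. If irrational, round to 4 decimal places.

0.5858

Reading degrees in the order [a, b, c, d] gives [1, 1, 2, 2]; set D = diag(1, 1, 2, 2) and form L = D - A. Computing the eigenvalues of L and sorting gives [0, 0.5858, 2, 3.4142]. The Fiedler value lambda_2 = 0.5858 is strictly positive, so the graph is connected. The eigenvalues sum to 6, which equals trace(L) = 2|E|.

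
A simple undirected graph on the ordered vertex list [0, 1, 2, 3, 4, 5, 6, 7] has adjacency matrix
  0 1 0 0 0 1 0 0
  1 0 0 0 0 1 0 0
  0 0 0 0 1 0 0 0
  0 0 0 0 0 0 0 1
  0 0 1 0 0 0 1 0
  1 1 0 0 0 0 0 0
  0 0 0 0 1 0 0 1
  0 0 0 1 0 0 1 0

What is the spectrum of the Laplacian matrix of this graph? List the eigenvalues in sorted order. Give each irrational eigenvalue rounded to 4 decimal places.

[0, 0, 0.3820, 1.3820, 2.6180, 3, 3, 3.6180]

Reading degrees in the order [0, 1, 2, 3, 4, 5, 6, 7] gives [2, 2, 1, 1, 2, 2, 2, 2]; set D = diag(2, 2, 1, 1, 2, 2, 2, 2) and form L = D - A. Since every row of L sums to 0, the all-ones vector is in the kernel and 0 is an eigenvalue. The 2 zero eigenvalues correspond to the 2 connected components. The eigenvalues sum to 14, which equals trace(L) = 2|E|.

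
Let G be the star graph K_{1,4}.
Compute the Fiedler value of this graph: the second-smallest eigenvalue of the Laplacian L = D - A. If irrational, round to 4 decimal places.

1

The graph has 5 vertices and degree multiset [4, 1, 1, 1, 1]; D is the diagonal matrix of degrees and L = D - A. The smallest Laplacian eigenvalue is always 0. The next one, lambda_2 = 1, measures how hard the graph is to disconnect: larger values mean better connectivity. The largest eigenvalue, 5, is at most the vertex count 5.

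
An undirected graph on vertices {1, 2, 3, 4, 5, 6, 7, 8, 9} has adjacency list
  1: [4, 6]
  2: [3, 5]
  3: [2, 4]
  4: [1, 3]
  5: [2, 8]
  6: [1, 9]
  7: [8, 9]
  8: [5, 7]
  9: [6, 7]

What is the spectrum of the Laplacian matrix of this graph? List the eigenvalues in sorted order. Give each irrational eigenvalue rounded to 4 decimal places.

Reading degrees in the order [1, 2, 3, 4, 5, 6, 7, 8, 9] gives [2, 2, 2, 2, 2, 2, 2, 2, 2]; set D = diag(2, 2, 2, 2, 2, 2, 2, 2, 2) and form L = D - A. Diagonalising L (or applying a numerical eigensolver to the 9x9 matrix) gives the spectrum above. The largest eigenvalue, 3.8794, is at most the vertex count 9. There is one zero in the spectrum, matching the 1 component.

[0, 0.4679, 0.4679, 1.6527, 1.6527, 3, 3, 3.8794, 3.8794]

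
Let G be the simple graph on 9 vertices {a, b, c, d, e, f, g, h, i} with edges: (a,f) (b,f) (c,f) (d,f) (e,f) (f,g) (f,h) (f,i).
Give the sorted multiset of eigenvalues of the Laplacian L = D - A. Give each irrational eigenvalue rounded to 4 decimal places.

Reading degrees in the order [a, b, c, d, e, f, g, h, i] gives [1, 1, 1, 1, 1, 8, 1, 1, 1]; set D = diag(1, 1, 1, 1, 1, 8, 1, 1, 1) and form L = D - A. The multiplicity of 0 as a Laplacian eigenvalue equals the number of connected components. The single zero eigenvalue shows the graph is connected. There is one zero in the spectrum, matching the 1 component.

[0, 1, 1, 1, 1, 1, 1, 1, 9]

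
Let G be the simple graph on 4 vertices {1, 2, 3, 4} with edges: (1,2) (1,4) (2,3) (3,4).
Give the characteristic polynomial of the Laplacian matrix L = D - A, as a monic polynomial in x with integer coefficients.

Reading degrees in the order [1, 2, 3, 4] gives [2, 2, 2, 2]; set D = diag(2, 2, 2, 2) and form L = D - A. L has integer entries, so p(x) = det(xI - L) has integer coefficients. Expanding the determinant yields x^4 - 8x^3 + 20x^2 - 16x. Since p(0) = det(-L) = 0, x divides p(x). There is one zero in the spectrum, matching the 1 component.

x^4 - 8x^3 + 20x^2 - 16x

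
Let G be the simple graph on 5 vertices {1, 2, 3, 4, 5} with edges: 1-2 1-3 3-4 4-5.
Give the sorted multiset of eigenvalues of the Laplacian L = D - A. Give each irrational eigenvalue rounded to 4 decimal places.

Reading degrees in the order [1, 2, 3, 4, 5] gives [2, 1, 2, 2, 1]; set D = diag(2, 1, 2, 2, 1) and form L = D - A. Since every row of L sums to 0, the all-ones vector is in the kernel and 0 is an eigenvalue. The single zero eigenvalue shows the graph is connected. The largest eigenvalue, 3.6180, is at most the vertex count 5.

[0, 0.3820, 1.3820, 2.6180, 3.6180]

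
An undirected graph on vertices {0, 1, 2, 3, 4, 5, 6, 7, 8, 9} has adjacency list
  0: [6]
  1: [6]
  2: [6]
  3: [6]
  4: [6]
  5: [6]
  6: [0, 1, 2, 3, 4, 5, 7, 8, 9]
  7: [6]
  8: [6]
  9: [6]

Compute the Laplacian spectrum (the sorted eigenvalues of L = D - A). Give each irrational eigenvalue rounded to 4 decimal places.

[0, 1, 1, 1, 1, 1, 1, 1, 1, 10]

Each diagonal entry of L is the vertex degree and each off-diagonal entry is -1 where an edge is present, 0 otherwise; in the order [0, 1, 2, 3, 4, 5, 6, 7, 8, 9] the diagonal is [1, 1, 1, 1, 1, 1, 9, 1, 1, 1]. The multiplicity of 0 as a Laplacian eigenvalue equals the number of connected components. The single zero eigenvalue shows the graph is connected.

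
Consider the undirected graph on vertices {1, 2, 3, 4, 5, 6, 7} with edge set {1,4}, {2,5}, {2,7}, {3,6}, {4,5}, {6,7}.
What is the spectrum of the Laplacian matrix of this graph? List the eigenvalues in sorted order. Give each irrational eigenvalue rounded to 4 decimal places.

With the vertex order [1, 2, 3, 4, 5, 6, 7], the degrees are [1, 2, 1, 2, 2, 2, 2], giving D = diag(1, 2, 1, 2, 2, 2, 2) and L = D - A. The multiplicity of 0 as a Laplacian eigenvalue equals the number of connected components.

[0, 0.1981, 0.7530, 1.5550, 2.4450, 3.2470, 3.8019]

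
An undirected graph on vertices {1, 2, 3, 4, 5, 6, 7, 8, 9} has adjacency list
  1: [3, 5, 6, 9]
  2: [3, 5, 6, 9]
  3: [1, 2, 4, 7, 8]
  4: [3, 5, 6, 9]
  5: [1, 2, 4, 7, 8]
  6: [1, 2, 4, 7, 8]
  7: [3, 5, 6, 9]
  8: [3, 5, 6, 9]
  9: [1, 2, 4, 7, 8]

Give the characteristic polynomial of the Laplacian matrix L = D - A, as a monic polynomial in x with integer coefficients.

x^9 - 40x^8 + 690x^7 - 6720x^6 + 40485x^5 - 154704x^4 + 366560x^3 - 492800x^2 + 288000x

Reading degrees in the order [1, 2, 3, 4, 5, 6, 7, 8, 9] gives [4, 4, 5, 4, 5, 5, 4, 4, 5]; set D = diag(4, 4, 5, 4, 5, 5, 4, 4, 5) and form L = D - A. The eigenvalues of L are [0, 4, 4, 4, 4, 5, 5, 5, 9]; the characteristic polynomial is the product of (x - lambda_i), which multiplies out to x^9 - 40x^8 + 690x^7 - 6720x^6 + 40485x^5 - 154704x^4 + 366560x^3 - 492800x^2 + 288000x. The constant term is 0 because L is singular (the all-ones vector lies in its kernel). The eigenvalues sum to 40, which equals trace(L) = 2|E|. There is one zero in the spectrum, matching the 1 component.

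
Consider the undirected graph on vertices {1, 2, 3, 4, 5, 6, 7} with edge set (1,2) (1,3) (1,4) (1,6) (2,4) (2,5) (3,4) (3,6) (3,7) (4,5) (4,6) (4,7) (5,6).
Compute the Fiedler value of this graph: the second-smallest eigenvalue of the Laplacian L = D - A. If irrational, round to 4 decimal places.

Reading degrees in the order [1, 2, 3, 4, 5, 6, 7] gives [4, 3, 4, 6, 3, 4, 2]; set D = diag(4, 3, 4, 6, 3, 4, 2) and form L = D - A. The sorted Laplacian eigenvalues are [0, 1.6972, 3, 3.3820, 5.3028, 5.6180, 7]; the algebraic connectivity is the second entry, 1.6972. The eigenvalues sum to 26, which equals trace(L) = 2|E|. By the matrix-tree theorem the graph has (1/7) * product of the nonzero eigenvalues = 513 spanning trees.

1.6972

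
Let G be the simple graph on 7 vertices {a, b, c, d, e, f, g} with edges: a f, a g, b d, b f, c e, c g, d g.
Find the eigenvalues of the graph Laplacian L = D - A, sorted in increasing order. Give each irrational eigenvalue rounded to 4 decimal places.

[0, 0.3820, 1.3820, 1.5858, 2.6180, 3.6180, 4.4142]

With the vertex order [a, b, c, d, e, f, g], the degrees are [2, 2, 2, 2, 1, 2, 3], giving D = diag(2, 2, 2, 2, 1, 2, 3) and L = D - A. Since every row of L sums to 0, the all-ones vector is in the kernel and 0 is an eigenvalue.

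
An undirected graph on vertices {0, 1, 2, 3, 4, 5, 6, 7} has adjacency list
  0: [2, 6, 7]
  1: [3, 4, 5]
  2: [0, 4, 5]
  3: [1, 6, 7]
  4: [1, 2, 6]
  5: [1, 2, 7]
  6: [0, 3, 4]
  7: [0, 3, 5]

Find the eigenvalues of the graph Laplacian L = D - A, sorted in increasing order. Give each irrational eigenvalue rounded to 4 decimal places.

Each diagonal entry of L is the vertex degree and each off-diagonal entry is -1 where an edge is present, 0 otherwise; in the order [0, 1, 2, 3, 4, 5, 6, 7] the diagonal is [3, 3, 3, 3, 3, 3, 3, 3]. Diagonalising L (or applying a numerical eigensolver to the 8x8 matrix) gives the spectrum above. By the matrix-tree theorem the graph has (1/8) * product of the nonzero eigenvalues = 384 spanning trees.

[0, 2, 2, 2, 4, 4, 4, 6]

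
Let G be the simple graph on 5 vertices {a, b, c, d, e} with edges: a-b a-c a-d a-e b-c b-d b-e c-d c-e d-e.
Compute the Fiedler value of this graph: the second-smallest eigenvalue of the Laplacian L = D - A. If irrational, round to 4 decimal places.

5

Reading degrees in the order [a, b, c, d, e] gives [4, 4, 4, 4, 4]; set D = diag(4, 4, 4, 4, 4) and form L = D - A. The sorted Laplacian eigenvalues are [0, 5, 5, 5, 5]; the algebraic connectivity is the second entry, 5. The largest eigenvalue, 5, is at most the vertex count 5.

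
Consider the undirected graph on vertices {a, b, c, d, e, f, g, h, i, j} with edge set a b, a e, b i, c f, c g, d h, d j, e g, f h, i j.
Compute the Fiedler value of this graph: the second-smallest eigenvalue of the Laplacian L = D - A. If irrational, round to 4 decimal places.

Each diagonal entry of L is the vertex degree and each off-diagonal entry is -1 where an edge is present, 0 otherwise; in the order [a, b, c, d, e, f, g, h, i, j] the diagonal is [2, 2, 2, 2, 2, 2, 2, 2, 2, 2]. Computing the eigenvalues of L and sorting gives [0, 0.3820, 0.3820, 1.3820, 1.3820, 2.6180, 2.6180, 3.6180, 3.6180, 4]. The Fiedler value lambda_2 = 0.3820 is strictly positive, so the graph is connected.

0.3820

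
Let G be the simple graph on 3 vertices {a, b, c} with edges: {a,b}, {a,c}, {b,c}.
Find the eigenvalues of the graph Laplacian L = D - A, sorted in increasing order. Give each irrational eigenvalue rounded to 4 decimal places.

[0, 3, 3]

Reading degrees in the order [a, b, c] gives [2, 2, 2]; set D = diag(2, 2, 2) and form L = D - A. The multiplicity of 0 as a Laplacian eigenvalue equals the number of connected components. The largest eigenvalue, 3, is at most the vertex count 3.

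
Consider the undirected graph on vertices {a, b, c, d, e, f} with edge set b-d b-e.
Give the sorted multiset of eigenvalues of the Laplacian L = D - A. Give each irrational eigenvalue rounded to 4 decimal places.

[0, 0, 0, 0, 1, 3]

With the vertex order [a, b, c, d, e, f], the degrees are [0, 2, 0, 1, 1, 0], giving D = diag(0, 2, 0, 1, 1, 0) and L = D - A. Since every row of L sums to 0, the all-ones vector is in the kernel and 0 is an eigenvalue. The 4 zero eigenvalues correspond to the 4 connected components. The eigenvalues sum to 4, which equals trace(L) = 2|E|. There are 4 zeros in the spectrum, matching the 4 components.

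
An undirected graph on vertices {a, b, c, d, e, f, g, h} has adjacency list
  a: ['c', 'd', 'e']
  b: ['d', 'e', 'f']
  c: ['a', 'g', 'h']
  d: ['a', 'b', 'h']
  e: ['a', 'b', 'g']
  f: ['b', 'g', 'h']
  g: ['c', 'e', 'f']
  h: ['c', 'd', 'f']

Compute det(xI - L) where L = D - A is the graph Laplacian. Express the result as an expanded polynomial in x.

Reading degrees in the order [a, b, c, d, e, f, g, h] gives [3, 3, 3, 3, 3, 3, 3, 3]; set D = diag(3, 3, 3, 3, 3, 3, 3, 3) and form L = D - A. L has integer entries, so p(x) = det(xI - L) has integer coefficients. Expanding the determinant yields x^8 - 24x^7 + 240x^6 - 1296x^5 + 4080x^4 - 7488x^3 + 7424x^2 - 3072x. The coefficient of x^7 equals -trace(L) = -24, matching the sum of degrees. The eigenvalues sum to 24, which equals trace(L) = 2|E|. The largest eigenvalue, 6, is at most the vertex count 8.

x^8 - 24x^7 + 240x^6 - 1296x^5 + 4080x^4 - 7488x^3 + 7424x^2 - 3072x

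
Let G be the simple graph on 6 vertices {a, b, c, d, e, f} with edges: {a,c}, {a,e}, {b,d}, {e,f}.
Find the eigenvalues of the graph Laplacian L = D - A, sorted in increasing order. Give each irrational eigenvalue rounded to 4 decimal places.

With the vertex order [a, b, c, d, e, f], the degrees are [2, 1, 1, 1, 2, 1], giving D = diag(2, 1, 1, 1, 2, 1) and L = D - A. Since every row of L sums to 0, the all-ones vector is in the kernel and 0 is an eigenvalue. The 2 zero eigenvalues correspond to the 2 connected components. There are 2 zeros in the spectrum, matching the 2 components. The eigenvalues sum to 8, which equals trace(L) = 2|E|.

[0, 0, 0.5858, 2, 2, 3.4142]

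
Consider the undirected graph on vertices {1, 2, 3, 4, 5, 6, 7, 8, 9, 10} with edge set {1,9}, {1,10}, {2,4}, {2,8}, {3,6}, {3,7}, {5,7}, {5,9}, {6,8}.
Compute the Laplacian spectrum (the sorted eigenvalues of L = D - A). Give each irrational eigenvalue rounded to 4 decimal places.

Each diagonal entry of L is the vertex degree and each off-diagonal entry is -1 where an edge is present, 0 otherwise; in the order [1, 2, 3, 4, 5, 6, 7, 8, 9, 10] the diagonal is [2, 2, 2, 1, 2, 2, 2, 2, 2, 1]. Since every row of L sums to 0, the all-ones vector is in the kernel and 0 is an eigenvalue. There is one zero in the spectrum, matching the 1 component.

[0, 0.0979, 0.3820, 0.8244, 1.3820, 2, 2.6180, 3.1756, 3.6180, 3.9021]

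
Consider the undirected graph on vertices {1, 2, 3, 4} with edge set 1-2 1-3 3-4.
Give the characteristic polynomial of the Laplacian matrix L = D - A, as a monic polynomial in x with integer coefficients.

Each diagonal entry of L is the vertex degree and each off-diagonal entry is -1 where an edge is present, 0 otherwise; in the order [1, 2, 3, 4] the diagonal is [2, 1, 2, 1]. L has integer entries, so p(x) = det(xI - L) has integer coefficients. Expanding the determinant yields x^4 - 6x^3 + 10x^2 - 4x. The coefficient of x^3 equals -trace(L) = -6, matching the sum of degrees. By the matrix-tree theorem the graph has (1/4) * product of the nonzero eigenvalues = 1 spanning tree.

x^4 - 6x^3 + 10x^2 - 4x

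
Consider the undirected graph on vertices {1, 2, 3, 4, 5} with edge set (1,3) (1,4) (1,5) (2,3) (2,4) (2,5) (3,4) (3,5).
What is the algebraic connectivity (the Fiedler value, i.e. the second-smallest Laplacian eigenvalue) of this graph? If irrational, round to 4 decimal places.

Reading degrees in the order [1, 2, 3, 4, 5] gives [3, 3, 4, 3, 3]; set D = diag(3, 3, 4, 3, 3) and form L = D - A. The smallest Laplacian eigenvalue is always 0. The next one, lambda_2 = 3, measures how hard the graph is to disconnect: larger values mean better connectivity. The largest eigenvalue, 5, is at most the vertex count 5. There is one zero in the spectrum, matching the 1 component.

3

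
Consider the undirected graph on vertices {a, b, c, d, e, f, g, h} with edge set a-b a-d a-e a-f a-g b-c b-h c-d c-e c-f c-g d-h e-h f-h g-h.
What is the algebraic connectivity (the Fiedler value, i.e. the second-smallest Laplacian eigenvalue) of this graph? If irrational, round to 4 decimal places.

3

Reading degrees in the order [a, b, c, d, e, f, g, h] gives [5, 3, 5, 3, 3, 3, 3, 5]; set D = diag(5, 3, 5, 3, 3, 3, 3, 5) and form L = D - A. The smallest Laplacian eigenvalue is always 0. The next one, lambda_2 = 3, measures how hard the graph is to disconnect: larger values mean better connectivity. The largest eigenvalue, 8, is at most the vertex count 8. There is one zero in the spectrum, matching the 1 component.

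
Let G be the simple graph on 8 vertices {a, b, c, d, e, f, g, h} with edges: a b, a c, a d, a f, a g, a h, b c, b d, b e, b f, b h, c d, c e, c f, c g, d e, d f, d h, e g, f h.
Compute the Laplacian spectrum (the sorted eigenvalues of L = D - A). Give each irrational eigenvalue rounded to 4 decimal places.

[0, 2.4962, 4.0832, 5.1001, 6.5014, 7, 7.3257, 7.4934]

Reading degrees in the order [a, b, c, d, e, f, g, h] gives [6, 6, 6, 6, 4, 5, 3, 4]; set D = diag(6, 6, 6, 6, 4, 5, 3, 4) and form L = D - A. Since every row of L sums to 0, the all-ones vector is in the kernel and 0 is an eigenvalue. The eigenvalues sum to 40, which equals trace(L) = 2|E|.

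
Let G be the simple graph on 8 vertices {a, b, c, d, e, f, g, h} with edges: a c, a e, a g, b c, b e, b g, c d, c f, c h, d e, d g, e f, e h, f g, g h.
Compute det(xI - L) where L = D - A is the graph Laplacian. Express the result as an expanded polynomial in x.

x^8 - 30x^7 + 375x^6 - 2540x^5 + 10095x^4 - 23598x^3 + 30105x^2 - 16200x

Each diagonal entry of L is the vertex degree and each off-diagonal entry is -1 where an edge is present, 0 otherwise; in the order [a, b, c, d, e, f, g, h] the diagonal is [3, 3, 5, 3, 5, 3, 5, 3]. The eigenvalues of L are [0, 3, 3, 3, 3, 5, 5, 8]; the characteristic polynomial is the product of (x - lambda_i), which multiplies out to x^8 - 30x^7 + 375x^6 - 2540x^5 + 10095x^4 - 23598x^3 + 30105x^2 - 16200x. The constant term is 0 because L is singular (the all-ones vector lies in its kernel). By the matrix-tree theorem the graph has (1/8) * product of the nonzero eigenvalues = 2025 spanning trees.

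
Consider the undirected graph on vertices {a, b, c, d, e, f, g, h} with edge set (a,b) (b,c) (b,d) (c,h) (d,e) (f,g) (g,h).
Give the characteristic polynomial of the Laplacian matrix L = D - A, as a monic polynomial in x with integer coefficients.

Reading degrees in the order [a, b, c, d, e, f, g, h] gives [1, 3, 2, 2, 1, 1, 2, 2]; set D = diag(1, 3, 2, 2, 1, 1, 2, 2) and form L = D - A. Computing det(xI - L) by cofactor expansion (or equivalently via sum-over-permutations) gives x^8 - 14x^7 + 77x^6 - 212x^5 + 308x^4 - 228x^3 + 76x^2 - 8x. The constant term is 0 because L is singular (the all-ones vector lies in its kernel). By the matrix-tree theorem the graph has (1/8) * product of the nonzero eigenvalues = 1 spanning tree.

x^8 - 14x^7 + 77x^6 - 212x^5 + 308x^4 - 228x^3 + 76x^2 - 8x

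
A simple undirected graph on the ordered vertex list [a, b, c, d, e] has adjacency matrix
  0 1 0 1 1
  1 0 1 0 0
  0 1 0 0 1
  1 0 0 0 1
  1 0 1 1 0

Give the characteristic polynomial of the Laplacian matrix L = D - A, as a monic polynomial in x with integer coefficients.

x^5 - 12x^4 + 51x^3 - 90x^2 + 55x

Reading degrees in the order [a, b, c, d, e] gives [3, 2, 2, 2, 3]; set D = diag(3, 2, 2, 2, 3) and form L = D - A. L has integer entries, so p(x) = det(xI - L) has integer coefficients. Expanding the determinant yields x^5 - 12x^4 + 51x^3 - 90x^2 + 55x. Since p(0) = det(-L) = 0, x divides p(x).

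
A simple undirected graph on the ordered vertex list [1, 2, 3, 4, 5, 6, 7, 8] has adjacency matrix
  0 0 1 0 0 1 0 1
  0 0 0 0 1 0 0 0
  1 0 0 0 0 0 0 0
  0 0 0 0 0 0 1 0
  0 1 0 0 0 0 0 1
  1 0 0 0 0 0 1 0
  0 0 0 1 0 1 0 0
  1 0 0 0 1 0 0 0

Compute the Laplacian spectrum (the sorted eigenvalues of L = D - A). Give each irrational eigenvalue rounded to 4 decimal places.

[0, 0.1981, 0.4915, 1.3204, 1.5550, 2.8258, 3.2470, 4.3623]

Reading degrees in the order [1, 2, 3, 4, 5, 6, 7, 8] gives [3, 1, 1, 1, 2, 2, 2, 2]; set D = diag(3, 1, 1, 1, 2, 2, 2, 2) and form L = D - A. Since every row of L sums to 0, the all-ones vector is in the kernel and 0 is an eigenvalue. The single zero eigenvalue shows the graph is connected. There is one zero in the spectrum, matching the 1 component. The largest eigenvalue, 4.3623, is at most the vertex count 8.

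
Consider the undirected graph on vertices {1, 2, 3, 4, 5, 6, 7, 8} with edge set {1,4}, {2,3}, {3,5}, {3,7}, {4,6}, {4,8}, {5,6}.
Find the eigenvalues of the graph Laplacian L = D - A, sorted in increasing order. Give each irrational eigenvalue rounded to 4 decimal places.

Each diagonal entry of L is the vertex degree and each off-diagonal entry is -1 where an edge is present, 0 otherwise; in the order [1, 2, 3, 4, 5, 6, 7, 8] the diagonal is [1, 1, 3, 3, 2, 2, 1, 1]. The multiplicity of 0 as a Laplacian eigenvalue equals the number of connected components. The single zero eigenvalue shows the graph is connected. There is one zero in the spectrum, matching the 1 component.

[0, 0.1864, 1, 1, 1, 2.4707, 4, 4.3429]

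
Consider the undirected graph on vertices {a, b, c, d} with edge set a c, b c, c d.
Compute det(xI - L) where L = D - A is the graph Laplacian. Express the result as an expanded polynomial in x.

x^4 - 6x^3 + 9x^2 - 4x

With the vertex order [a, b, c, d], the degrees are [1, 1, 3, 1], giving D = diag(1, 1, 3, 1) and L = D - A. The eigenvalues of L are [0, 1, 1, 4]; the characteristic polynomial is the product of (x - lambda_i), which multiplies out to x^4 - 6x^3 + 9x^2 - 4x. The constant term is 0 because L is singular (the all-ones vector lies in its kernel). There is one zero in the spectrum, matching the 1 component.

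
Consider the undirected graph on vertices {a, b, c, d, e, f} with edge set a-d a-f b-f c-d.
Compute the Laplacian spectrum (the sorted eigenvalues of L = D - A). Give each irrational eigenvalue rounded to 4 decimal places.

Each diagonal entry of L is the vertex degree and each off-diagonal entry is -1 where an edge is present, 0 otherwise; in the order [a, b, c, d, e, f] the diagonal is [2, 1, 1, 2, 0, 2]. Since every row of L sums to 0, the all-ones vector is in the kernel and 0 is an eigenvalue. The 2 zero eigenvalues correspond to the 2 connected components. The largest eigenvalue, 3.6180, is at most the vertex count 6. There are 2 zeros in the spectrum, matching the 2 components.

[0, 0, 0.3820, 1.3820, 2.6180, 3.6180]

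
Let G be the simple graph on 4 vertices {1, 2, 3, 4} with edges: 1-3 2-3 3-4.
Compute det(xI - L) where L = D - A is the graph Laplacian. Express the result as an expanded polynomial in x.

Reading degrees in the order [1, 2, 3, 4] gives [1, 1, 3, 1]; set D = diag(1, 1, 3, 1) and form L = D - A. Computing det(xI - L) by cofactor expansion (or equivalently via sum-over-permutations) gives x^4 - 6x^3 + 9x^2 - 4x. The coefficient of x^3 equals -trace(L) = -6, matching the sum of degrees. The eigenvalues sum to 6, which equals trace(L) = 2|E|. The largest eigenvalue, 4, is at most the vertex count 4.

x^4 - 6x^3 + 9x^2 - 4x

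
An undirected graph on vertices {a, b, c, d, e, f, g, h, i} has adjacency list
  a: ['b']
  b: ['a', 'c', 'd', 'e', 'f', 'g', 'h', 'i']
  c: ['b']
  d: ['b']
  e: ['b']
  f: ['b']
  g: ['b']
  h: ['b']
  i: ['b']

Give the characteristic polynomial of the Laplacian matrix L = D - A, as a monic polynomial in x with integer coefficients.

x^9 - 16x^8 + 84x^7 - 224x^6 + 350x^5 - 336x^4 + 196x^3 - 64x^2 + 9x

Each diagonal entry of L is the vertex degree and each off-diagonal entry is -1 where an edge is present, 0 otherwise; in the order [a, b, c, d, e, f, g, h, i] the diagonal is [1, 8, 1, 1, 1, 1, 1, 1, 1]. L has integer entries, so p(x) = det(xI - L) has integer coefficients. Expanding the determinant yields x^9 - 16x^8 + 84x^7 - 224x^6 + 350x^5 - 336x^4 + 196x^3 - 64x^2 + 9x. Since p(0) = det(-L) = 0, x divides p(x). By the matrix-tree theorem the graph has (1/9) * product of the nonzero eigenvalues = 1 spanning tree.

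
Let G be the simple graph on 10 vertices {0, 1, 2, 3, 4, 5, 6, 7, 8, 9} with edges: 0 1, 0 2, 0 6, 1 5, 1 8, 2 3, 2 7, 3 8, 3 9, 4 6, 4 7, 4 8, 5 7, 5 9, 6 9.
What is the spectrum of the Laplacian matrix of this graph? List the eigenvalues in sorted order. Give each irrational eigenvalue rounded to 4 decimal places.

[0, 2, 2, 2, 2, 2, 5, 5, 5, 5]

Each diagonal entry of L is the vertex degree and each off-diagonal entry is -1 where an edge is present, 0 otherwise; in the order [0, 1, 2, 3, 4, 5, 6, 7, 8, 9] the diagonal is [3, 3, 3, 3, 3, 3, 3, 3, 3, 3]. Diagonalising L (or applying a numerical eigensolver to the 10x10 matrix) gives the spectrum above. The largest eigenvalue, 5, is at most the vertex count 10.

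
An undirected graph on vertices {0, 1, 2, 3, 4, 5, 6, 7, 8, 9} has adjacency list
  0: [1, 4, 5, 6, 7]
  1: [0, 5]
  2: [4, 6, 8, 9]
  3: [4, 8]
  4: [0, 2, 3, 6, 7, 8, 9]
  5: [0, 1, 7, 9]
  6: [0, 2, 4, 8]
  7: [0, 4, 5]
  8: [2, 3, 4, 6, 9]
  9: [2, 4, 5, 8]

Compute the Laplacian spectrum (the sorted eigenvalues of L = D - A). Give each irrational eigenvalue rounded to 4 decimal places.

[0, 1.1043, 2.1448, 2.5488, 3.4609, 4.7156, 5.4967, 5.9380, 6.4159, 8.1752]

Each diagonal entry of L is the vertex degree and each off-diagonal entry is -1 where an edge is present, 0 otherwise; in the order [0, 1, 2, 3, 4, 5, 6, 7, 8, 9] the diagonal is [5, 2, 4, 2, 7, 4, 4, 3, 5, 4]. Since every row of L sums to 0, the all-ones vector is in the kernel and 0 is an eigenvalue. By the matrix-tree theorem the graph has (1/10) * product of the nonzero eigenvalues = 16866 spanning trees.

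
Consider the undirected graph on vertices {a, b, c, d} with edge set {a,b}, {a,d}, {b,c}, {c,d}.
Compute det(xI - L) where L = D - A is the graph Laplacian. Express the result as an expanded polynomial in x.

x^4 - 8x^3 + 20x^2 - 16x

Reading degrees in the order [a, b, c, d] gives [2, 2, 2, 2]; set D = diag(2, 2, 2, 2) and form L = D - A. Computing det(xI - L) by cofactor expansion (or equivalently via sum-over-permutations) gives x^4 - 8x^3 + 20x^2 - 16x. Since p(0) = det(-L) = 0, x divides p(x). The largest eigenvalue, 4, is at most the vertex count 4.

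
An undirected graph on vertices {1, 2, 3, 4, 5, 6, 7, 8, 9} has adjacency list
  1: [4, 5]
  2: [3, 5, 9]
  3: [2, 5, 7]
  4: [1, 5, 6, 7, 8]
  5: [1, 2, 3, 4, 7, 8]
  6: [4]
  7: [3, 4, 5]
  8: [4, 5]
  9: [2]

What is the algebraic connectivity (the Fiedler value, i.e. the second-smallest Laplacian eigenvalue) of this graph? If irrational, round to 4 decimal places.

0.5623

With the vertex order [1, 2, 3, 4, 5, 6, 7, 8, 9], the degrees are [2, 3, 3, 5, 6, 1, 3, 2, 1], giving D = diag(2, 3, 3, 5, 6, 1, 3, 2, 1) and L = D - A. The smallest Laplacian eigenvalue is always 0. The next one, lambda_2 = 0.5623, measures how hard the graph is to disconnect: larger values mean better connectivity. By the matrix-tree theorem the graph has (1/9) * product of the nonzero eigenvalues = 136 spanning trees.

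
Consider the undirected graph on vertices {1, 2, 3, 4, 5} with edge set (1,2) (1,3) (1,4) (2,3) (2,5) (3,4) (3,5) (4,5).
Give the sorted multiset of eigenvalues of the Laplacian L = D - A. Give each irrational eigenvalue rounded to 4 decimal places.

[0, 3, 3, 5, 5]

With the vertex order [1, 2, 3, 4, 5], the degrees are [3, 3, 4, 3, 3], giving D = diag(3, 3, 4, 3, 3) and L = D - A. The multiplicity of 0 as a Laplacian eigenvalue equals the number of connected components. The single zero eigenvalue shows the graph is connected. There is one zero in the spectrum, matching the 1 component.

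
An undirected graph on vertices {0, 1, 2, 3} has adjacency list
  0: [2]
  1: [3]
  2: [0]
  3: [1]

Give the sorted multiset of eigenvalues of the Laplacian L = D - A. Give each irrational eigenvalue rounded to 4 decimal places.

[0, 0, 2, 2]

Reading degrees in the order [0, 1, 2, 3] gives [1, 1, 1, 1]; set D = diag(1, 1, 1, 1) and form L = D - A. L is symmetric positive semidefinite, so every eigenvalue is real and nonnegative. The 2 zero eigenvalues correspond to the 2 connected components. There are 2 zeros in the spectrum, matching the 2 components. The largest eigenvalue, 2, is at most the vertex count 4.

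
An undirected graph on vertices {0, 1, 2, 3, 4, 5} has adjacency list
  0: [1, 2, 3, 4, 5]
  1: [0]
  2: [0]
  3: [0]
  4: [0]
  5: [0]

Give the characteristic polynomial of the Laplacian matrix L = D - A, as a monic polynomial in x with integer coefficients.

Reading degrees in the order [0, 1, 2, 3, 4, 5] gives [5, 1, 1, 1, 1, 1]; set D = diag(5, 1, 1, 1, 1, 1) and form L = D - A. L has integer entries, so p(x) = det(xI - L) has integer coefficients. Expanding the determinant yields x^6 - 10x^5 + 30x^4 - 40x^3 + 25x^2 - 6x. Since p(0) = det(-L) = 0, x divides p(x). The largest eigenvalue, 6, is at most the vertex count 6. There is one zero in the spectrum, matching the 1 component.

x^6 - 10x^5 + 30x^4 - 40x^3 + 25x^2 - 6x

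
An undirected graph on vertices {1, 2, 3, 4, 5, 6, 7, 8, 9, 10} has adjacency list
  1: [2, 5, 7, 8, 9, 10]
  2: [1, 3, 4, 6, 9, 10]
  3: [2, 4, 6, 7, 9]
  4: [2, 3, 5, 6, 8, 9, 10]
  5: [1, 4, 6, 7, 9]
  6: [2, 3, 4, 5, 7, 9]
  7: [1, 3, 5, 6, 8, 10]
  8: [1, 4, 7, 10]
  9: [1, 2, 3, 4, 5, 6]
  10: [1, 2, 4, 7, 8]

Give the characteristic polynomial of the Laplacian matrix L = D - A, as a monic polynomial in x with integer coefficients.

x^10 - 56x^9 + 1380x^8 - 19632x^7 + 177584x^6 - 1058554x^5 + 4154902x^4 - 10345466x^3 + 14810934x^2 - 9275150x

With the vertex order [1, 2, 3, 4, 5, 6, 7, 8, 9, 10], the degrees are [6, 6, 5, 7, 5, 6, 6, 4, 6, 5], giving D = diag(6, 6, 5, 7, 5, 6, 6, 4, 6, 5) and L = D - A. Computing det(xI - L) by cofactor expansion (or equivalently via sum-over-permutations) gives x^10 - 56x^9 + 1380x^8 - 19632x^7 + 177584x^6 - 1058554x^5 + 4154902x^4 - 10345466x^3 + 14810934x^2 - 9275150x. The constant term is 0 because L is singular (the all-ones vector lies in its kernel). The eigenvalues sum to 56, which equals trace(L) = 2|E|.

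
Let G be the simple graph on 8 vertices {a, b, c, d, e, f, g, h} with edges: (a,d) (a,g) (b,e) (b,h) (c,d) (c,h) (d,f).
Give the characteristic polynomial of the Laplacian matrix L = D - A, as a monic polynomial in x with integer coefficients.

Each diagonal entry of L is the vertex degree and each off-diagonal entry is -1 where an edge is present, 0 otherwise; in the order [a, b, c, d, e, f, g, h] the diagonal is [2, 2, 2, 3, 1, 1, 1, 2]. Computing det(xI - L) by cofactor expansion (or equivalently via sum-over-permutations) gives x^8 - 14x^7 + 77x^6 - 212x^5 + 308x^4 - 228x^3 + 76x^2 - 8x. The coefficient of x^7 equals -trace(L) = -14, matching the sum of degrees. The eigenvalues sum to 14, which equals trace(L) = 2|E|.

x^8 - 14x^7 + 77x^6 - 212x^5 + 308x^4 - 228x^3 + 76x^2 - 8x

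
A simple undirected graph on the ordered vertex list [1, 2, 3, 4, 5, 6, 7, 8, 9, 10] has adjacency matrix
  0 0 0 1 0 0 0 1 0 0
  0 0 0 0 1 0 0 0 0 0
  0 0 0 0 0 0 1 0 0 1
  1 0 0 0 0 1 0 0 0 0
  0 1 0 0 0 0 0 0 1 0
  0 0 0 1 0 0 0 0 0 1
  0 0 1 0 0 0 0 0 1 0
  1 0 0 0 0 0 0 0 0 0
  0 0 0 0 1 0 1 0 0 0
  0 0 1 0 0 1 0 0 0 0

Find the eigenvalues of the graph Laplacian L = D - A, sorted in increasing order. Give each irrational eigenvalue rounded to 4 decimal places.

[0, 0.0979, 0.3820, 0.8244, 1.3820, 2, 2.6180, 3.1756, 3.6180, 3.9021]

Each diagonal entry of L is the vertex degree and each off-diagonal entry is -1 where an edge is present, 0 otherwise; in the order [1, 2, 3, 4, 5, 6, 7, 8, 9, 10] the diagonal is [2, 1, 2, 2, 2, 2, 2, 1, 2, 2]. L is symmetric positive semidefinite, so every eigenvalue is real and nonnegative. The single zero eigenvalue shows the graph is connected. By the matrix-tree theorem the graph has (1/10) * product of the nonzero eigenvalues = 1 spanning tree. The largest eigenvalue, 3.9021, is at most the vertex count 10.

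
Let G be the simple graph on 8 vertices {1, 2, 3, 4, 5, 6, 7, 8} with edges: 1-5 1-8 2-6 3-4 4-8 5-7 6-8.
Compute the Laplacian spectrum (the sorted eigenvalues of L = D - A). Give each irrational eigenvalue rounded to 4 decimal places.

[0, 0.2434, 0.3820, 1.1798, 2, 2.6180, 3.1386, 4.4383]

Reading degrees in the order [1, 2, 3, 4, 5, 6, 7, 8] gives [2, 1, 1, 2, 2, 2, 1, 3]; set D = diag(2, 1, 1, 2, 2, 2, 1, 3) and form L = D - A. The multiplicity of 0 as a Laplacian eigenvalue equals the number of connected components. The single zero eigenvalue shows the graph is connected. The eigenvalues sum to 14, which equals trace(L) = 2|E|.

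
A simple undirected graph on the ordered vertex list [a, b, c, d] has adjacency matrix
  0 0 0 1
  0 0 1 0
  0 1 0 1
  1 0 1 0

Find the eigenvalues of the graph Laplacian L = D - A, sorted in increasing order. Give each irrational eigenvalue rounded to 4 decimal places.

Each diagonal entry of L is the vertex degree and each off-diagonal entry is -1 where an edge is present, 0 otherwise; in the order [a, b, c, d] the diagonal is [1, 1, 2, 2]. L is symmetric positive semidefinite, so every eigenvalue is real and nonnegative. The single zero eigenvalue shows the graph is connected. There is one zero in the spectrum, matching the 1 component. The largest eigenvalue, 3.4142, is at most the vertex count 4.

[0, 0.5858, 2, 3.4142]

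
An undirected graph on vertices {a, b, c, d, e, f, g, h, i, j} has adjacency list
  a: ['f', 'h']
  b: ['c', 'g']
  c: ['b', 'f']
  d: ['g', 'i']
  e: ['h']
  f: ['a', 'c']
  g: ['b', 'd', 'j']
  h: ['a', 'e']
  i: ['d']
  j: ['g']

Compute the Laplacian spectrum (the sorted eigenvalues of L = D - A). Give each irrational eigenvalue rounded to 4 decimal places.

[0, 0.1100, 0.4616, 0.6697, 1.2415, 2, 2.4010, 3.0579, 3.7120, 4.3463]

Reading degrees in the order [a, b, c, d, e, f, g, h, i, j] gives [2, 2, 2, 2, 1, 2, 3, 2, 1, 1]; set D = diag(2, 2, 2, 2, 1, 2, 3, 2, 1, 1) and form L = D - A. Since every row of L sums to 0, the all-ones vector is in the kernel and 0 is an eigenvalue. The single zero eigenvalue shows the graph is connected.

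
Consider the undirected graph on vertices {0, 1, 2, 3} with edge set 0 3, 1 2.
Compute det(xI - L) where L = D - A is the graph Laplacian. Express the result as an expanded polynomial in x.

Each diagonal entry of L is the vertex degree and each off-diagonal entry is -1 where an edge is present, 0 otherwise; in the order [0, 1, 2, 3] the diagonal is [1, 1, 1, 1]. The eigenvalues of L are [0, 0, 2, 2]; the characteristic polynomial is the product of (x - lambda_i), which multiplies out to x^4 - 4x^3 + 4x^2. The constant term is 0 because L is singular (the all-ones vector lies in its kernel). The largest eigenvalue, 2, is at most the vertex count 4.

x^4 - 4x^3 + 4x^2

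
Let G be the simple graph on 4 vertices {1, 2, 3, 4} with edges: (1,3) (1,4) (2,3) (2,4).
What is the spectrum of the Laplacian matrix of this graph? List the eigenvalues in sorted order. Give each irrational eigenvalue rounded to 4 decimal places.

With the vertex order [1, 2, 3, 4], the degrees are [2, 2, 2, 2], giving D = diag(2, 2, 2, 2) and L = D - A. L is symmetric positive semidefinite, so every eigenvalue is real and nonnegative.

[0, 2, 2, 4]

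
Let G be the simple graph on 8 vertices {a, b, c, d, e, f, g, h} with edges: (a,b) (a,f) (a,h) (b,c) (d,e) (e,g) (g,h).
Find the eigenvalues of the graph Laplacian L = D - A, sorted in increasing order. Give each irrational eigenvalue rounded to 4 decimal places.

Each diagonal entry of L is the vertex degree and each off-diagonal entry is -1 where an edge is present, 0 otherwise; in the order [a, b, c, d, e, f, g, h] the diagonal is [3, 2, 1, 1, 2, 1, 2, 2]. The multiplicity of 0 as a Laplacian eigenvalue equals the number of connected components.

[0, 0.1864, 0.5858, 1, 2, 2.4707, 3.4142, 4.3429]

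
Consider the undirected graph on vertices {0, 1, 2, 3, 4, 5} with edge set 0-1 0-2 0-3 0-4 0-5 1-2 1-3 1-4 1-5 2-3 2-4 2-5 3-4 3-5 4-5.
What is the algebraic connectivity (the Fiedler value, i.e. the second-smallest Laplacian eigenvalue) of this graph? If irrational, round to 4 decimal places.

Each diagonal entry of L is the vertex degree and each off-diagonal entry is -1 where an edge is present, 0 otherwise; in the order [0, 1, 2, 3, 4, 5] the diagonal is [5, 5, 5, 5, 5, 5]. Computing the eigenvalues of L and sorting gives [0, 6, 6, 6, 6, 6]. The Fiedler value lambda_2 = 6 is strictly positive, so the graph is connected. There is one zero in the spectrum, matching the 1 component. By the matrix-tree theorem the graph has (1/6) * product of the nonzero eigenvalues = 1296 spanning trees.

6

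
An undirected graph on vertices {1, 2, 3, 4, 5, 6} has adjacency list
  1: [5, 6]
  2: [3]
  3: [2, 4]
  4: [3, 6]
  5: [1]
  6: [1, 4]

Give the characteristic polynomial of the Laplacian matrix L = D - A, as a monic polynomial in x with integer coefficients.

With the vertex order [1, 2, 3, 4, 5, 6], the degrees are [2, 1, 2, 2, 1, 2], giving D = diag(2, 1, 2, 2, 1, 2) and L = D - A. L has integer entries, so p(x) = det(xI - L) has integer coefficients. Expanding the determinant yields x^6 - 10x^5 + 36x^4 - 56x^3 + 35x^2 - 6x. The coefficient of x^5 equals -trace(L) = -10, matching the sum of degrees.

x^6 - 10x^5 + 36x^4 - 56x^3 + 35x^2 - 6x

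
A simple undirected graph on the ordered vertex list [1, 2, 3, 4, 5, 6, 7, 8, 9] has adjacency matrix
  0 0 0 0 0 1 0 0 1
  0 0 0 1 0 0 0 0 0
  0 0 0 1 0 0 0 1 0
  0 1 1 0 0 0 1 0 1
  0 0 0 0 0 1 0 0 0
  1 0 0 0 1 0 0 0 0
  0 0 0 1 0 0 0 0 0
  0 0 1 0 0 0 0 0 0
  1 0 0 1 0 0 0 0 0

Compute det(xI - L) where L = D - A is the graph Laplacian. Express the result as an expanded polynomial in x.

x^9 - 16x^8 + 102x^7 - 336x^6 + 619x^5 - 644x^4 + 363x^3 - 98x^2 + 9x

Each diagonal entry of L is the vertex degree and each off-diagonal entry is -1 where an edge is present, 0 otherwise; in the order [1, 2, 3, 4, 5, 6, 7, 8, 9] the diagonal is [2, 1, 2, 4, 1, 2, 1, 1, 2]. Computing det(xI - L) by cofactor expansion (or equivalently via sum-over-permutations) gives x^9 - 16x^8 + 102x^7 - 336x^6 + 619x^5 - 644x^4 + 363x^3 - 98x^2 + 9x. The coefficient of x^8 equals -trace(L) = -16, matching the sum of degrees. By the matrix-tree theorem the graph has (1/9) * product of the nonzero eigenvalues = 1 spanning tree.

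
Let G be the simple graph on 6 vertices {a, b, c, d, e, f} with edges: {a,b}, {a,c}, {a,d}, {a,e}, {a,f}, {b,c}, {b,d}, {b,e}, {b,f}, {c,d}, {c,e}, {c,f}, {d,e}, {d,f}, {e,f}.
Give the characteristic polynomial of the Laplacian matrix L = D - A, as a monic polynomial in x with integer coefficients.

Each diagonal entry of L is the vertex degree and each off-diagonal entry is -1 where an edge is present, 0 otherwise; in the order [a, b, c, d, e, f] the diagonal is [5, 5, 5, 5, 5, 5]. Computing det(xI - L) by cofactor expansion (or equivalently via sum-over-permutations) gives x^6 - 30x^5 + 360x^4 - 2160x^3 + 6480x^2 - 7776x. The constant term is 0 because L is singular (the all-ones vector lies in its kernel). The largest eigenvalue, 6, is at most the vertex count 6. The eigenvalues sum to 30, which equals trace(L) = 2|E|.

x^6 - 30x^5 + 360x^4 - 2160x^3 + 6480x^2 - 7776x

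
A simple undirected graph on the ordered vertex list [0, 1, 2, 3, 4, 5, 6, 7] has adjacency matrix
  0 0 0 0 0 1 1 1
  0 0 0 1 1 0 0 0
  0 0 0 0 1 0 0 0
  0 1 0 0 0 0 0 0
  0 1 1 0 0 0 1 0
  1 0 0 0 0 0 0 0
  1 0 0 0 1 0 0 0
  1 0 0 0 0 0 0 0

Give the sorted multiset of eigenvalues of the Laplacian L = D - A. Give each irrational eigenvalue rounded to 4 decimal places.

[0, 0.2137, 0.6177, 1, 1.4977, 2.3537, 3.8408, 4.4763]

With the vertex order [0, 1, 2, 3, 4, 5, 6, 7], the degrees are [3, 2, 1, 1, 3, 1, 2, 1], giving D = diag(3, 2, 1, 1, 3, 1, 2, 1) and L = D - A. Diagonalising L (or applying a numerical eigensolver to the 8x8 matrix) gives the spectrum above. By the matrix-tree theorem the graph has (1/8) * product of the nonzero eigenvalues = 1 spanning tree.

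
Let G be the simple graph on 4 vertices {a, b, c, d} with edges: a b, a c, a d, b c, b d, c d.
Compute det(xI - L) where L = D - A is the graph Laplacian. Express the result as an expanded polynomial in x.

x^4 - 12x^3 + 48x^2 - 64x

Reading degrees in the order [a, b, c, d] gives [3, 3, 3, 3]; set D = diag(3, 3, 3, 3) and form L = D - A. L has integer entries, so p(x) = det(xI - L) has integer coefficients. Expanding the determinant yields x^4 - 12x^3 + 48x^2 - 64x. The constant term is 0 because L is singular (the all-ones vector lies in its kernel).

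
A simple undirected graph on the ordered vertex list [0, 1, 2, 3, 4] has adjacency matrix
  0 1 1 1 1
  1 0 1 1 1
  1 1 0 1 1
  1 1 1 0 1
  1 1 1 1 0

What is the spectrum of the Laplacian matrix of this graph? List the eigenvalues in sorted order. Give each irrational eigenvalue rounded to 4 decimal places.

Each diagonal entry of L is the vertex degree and each off-diagonal entry is -1 where an edge is present, 0 otherwise; in the order [0, 1, 2, 3, 4] the diagonal is [4, 4, 4, 4, 4]. L is symmetric positive semidefinite, so every eigenvalue is real and nonnegative. By the matrix-tree theorem the graph has (1/5) * product of the nonzero eigenvalues = 125 spanning trees.

[0, 5, 5, 5, 5]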